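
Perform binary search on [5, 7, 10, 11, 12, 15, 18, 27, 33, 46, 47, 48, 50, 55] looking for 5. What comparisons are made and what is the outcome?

Binary search for 5 in [5, 7, 10, 11, 12, 15, 18, 27, 33, 46, 47, 48, 50, 55]:

lo=0, hi=13, mid=6, arr[mid]=18 -> 18 > 5, search left half
lo=0, hi=5, mid=2, arr[mid]=10 -> 10 > 5, search left half
lo=0, hi=1, mid=0, arr[mid]=5 -> Found target at index 0!

Binary search finds 5 at index 0 after 3 comparisons. The search repeatedly halves the search space by comparing with the middle element.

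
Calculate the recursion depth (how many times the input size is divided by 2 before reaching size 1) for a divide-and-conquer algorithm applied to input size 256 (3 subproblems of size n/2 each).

For divide and conquer with division factor 2:

Problem sizes at each level:
Level 0: 256
Level 1: 128
Level 2: 64
Level 3: 32
Level 4: 16
Level 5: 8
Level 6: 4
Level 7: 2
Level 8: 1

The root is level 0 and the size-1 base case is level 8 (the tree spans levels 0 through 8, i.e. 9 levels counting the root), so the depth is the number of divisions: log_2(256) = 8

The recursion tree depth is log_2(256) = 8. At each level, the problem size is divided by 2, so it takes 8 divisions to reduce to a base case of size 1. The algorithm makes 3 recursive calls at each level.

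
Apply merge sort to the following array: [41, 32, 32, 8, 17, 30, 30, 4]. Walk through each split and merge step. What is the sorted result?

Merge sort trace:

Split: [41, 32, 32, 8, 17, 30, 30, 4] -> [41, 32, 32, 8] and [17, 30, 30, 4]
  Split: [41, 32, 32, 8] -> [41, 32] and [32, 8]
    Split: [41, 32] -> [41] and [32]
    Merge: [41] + [32] -> [32, 41]
    Split: [32, 8] -> [32] and [8]
    Merge: [32] + [8] -> [8, 32]
  Merge: [32, 41] + [8, 32] -> [8, 32, 32, 41]
  Split: [17, 30, 30, 4] -> [17, 30] and [30, 4]
    Split: [17, 30] -> [17] and [30]
    Merge: [17] + [30] -> [17, 30]
    Split: [30, 4] -> [30] and [4]
    Merge: [30] + [4] -> [4, 30]
  Merge: [17, 30] + [4, 30] -> [4, 17, 30, 30]
Merge: [8, 32, 32, 41] + [4, 17, 30, 30] -> [4, 8, 17, 30, 30, 32, 32, 41]

Final sorted array: [4, 8, 17, 30, 30, 32, 32, 41]

The merge sort proceeds by recursively splitting the array and merging sorted halves.
After all merges, the sorted array is [4, 8, 17, 30, 30, 32, 32, 41].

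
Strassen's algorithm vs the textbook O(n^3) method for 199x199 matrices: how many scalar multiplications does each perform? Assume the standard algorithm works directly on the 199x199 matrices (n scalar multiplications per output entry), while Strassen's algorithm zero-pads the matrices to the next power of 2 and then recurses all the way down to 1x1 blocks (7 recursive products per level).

Matrix multiplication for 199x199 matrices:

Strassen's algorithm requires power-of-2 dimensions. Pad 199x199 to 256x256 (next power of 2).

Standard algorithm: 199^3 = 7880599 multiplications
Strassen's algorithm: 7^(log2(256)) = 7^8 = 5764801 multiplications
Savings: 7880599 - 5764801 = 2115798 multiplications

Standard: 7880599 multiplications (199^3). Strassen: 5764801 multiplications (7^8, after padding to 256x256). Strassen reduces 8 recursive multiplications to 7 at each level.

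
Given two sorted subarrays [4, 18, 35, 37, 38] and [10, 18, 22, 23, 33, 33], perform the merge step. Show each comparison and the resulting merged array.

Merging process:

Compare 4 vs 10: take 4 from left. Merged: [4]
Compare 18 vs 10: take 10 from right. Merged: [4, 10]
Compare 18 vs 18: take 18 from left. Merged: [4, 10, 18]
Compare 35 vs 18: take 18 from right. Merged: [4, 10, 18, 18]
Compare 35 vs 22: take 22 from right. Merged: [4, 10, 18, 18, 22]
Compare 35 vs 23: take 23 from right. Merged: [4, 10, 18, 18, 22, 23]
Compare 35 vs 33: take 33 from right. Merged: [4, 10, 18, 18, 22, 23, 33]
Compare 35 vs 33: take 33 from right. Merged: [4, 10, 18, 18, 22, 23, 33, 33]
Append remaining from left: [35, 37, 38]. Merged: [4, 10, 18, 18, 22, 23, 33, 33, 35, 37, 38]

Final merged array: [4, 10, 18, 18, 22, 23, 33, 33, 35, 37, 38]
Total comparisons: 8

The merged array is [4, 10, 18, 18, 22, 23, 33, 33, 35, 37, 38], requiring 8 comparisons. The merge step runs in O(n) time where n is the total number of elements.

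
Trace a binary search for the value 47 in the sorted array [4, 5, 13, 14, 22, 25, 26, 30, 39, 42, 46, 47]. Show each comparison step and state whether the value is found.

Binary search for 47 in [4, 5, 13, 14, 22, 25, 26, 30, 39, 42, 46, 47]:

lo=0, hi=11, mid=5, arr[mid]=25 -> 25 < 47, search right half
lo=6, hi=11, mid=8, arr[mid]=39 -> 39 < 47, search right half
lo=9, hi=11, mid=10, arr[mid]=46 -> 46 < 47, search right half
lo=11, hi=11, mid=11, arr[mid]=47 -> Found target at index 11!

Binary search finds 47 at index 11 after 4 comparisons. The search repeatedly halves the search space by comparing with the middle element.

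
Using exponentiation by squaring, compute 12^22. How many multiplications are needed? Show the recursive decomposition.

Computing 12^22 by squaring (build up from 12^1; each line after the first costs one multiplication):

12^1 = 12
12^2 = (12^1)^2 = 12^2 = 144
12^4 = (12^2)^2 = 144^2 = 20736
12^5 = 12 * 12^4 = 12 * 20736 = 248832
12^10 = (12^5)^2 = 248832^2 = 61917364224
12^11 = 12 * 12^10 = 12 * 61917364224 = 743008370688
12^22 = (12^11)^2 = 743008370688^2 = 552061438912436417593344

Result: 552061438912436417593344
Multiplications needed: 6 (6 lines after 12^1)

12^22 = 552061438912436417593344. Using exponentiation by squaring, this requires 6 multiplications. The key idea: if the exponent is even, square the half-power; if odd, multiply by the base once.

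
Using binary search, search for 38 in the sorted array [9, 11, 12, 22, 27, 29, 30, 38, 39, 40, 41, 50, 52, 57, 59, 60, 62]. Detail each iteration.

Binary search for 38 in [9, 11, 12, 22, 27, 29, 30, 38, 39, 40, 41, 50, 52, 57, 59, 60, 62]:

lo=0, hi=16, mid=8, arr[mid]=39 -> 39 > 38, search left half
lo=0, hi=7, mid=3, arr[mid]=22 -> 22 < 38, search right half
lo=4, hi=7, mid=5, arr[mid]=29 -> 29 < 38, search right half
lo=6, hi=7, mid=6, arr[mid]=30 -> 30 < 38, search right half
lo=7, hi=7, mid=7, arr[mid]=38 -> Found target at index 7!

Binary search finds 38 at index 7 after 5 comparisons. The search repeatedly halves the search space by comparing with the middle element.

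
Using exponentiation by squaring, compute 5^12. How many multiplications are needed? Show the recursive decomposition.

Computing 5^12 by squaring (build up from 5^1; each line after the first costs one multiplication):

5^1 = 5
5^2 = (5^1)^2 = 5^2 = 25
5^3 = 5 * 5^2 = 5 * 25 = 125
5^6 = (5^3)^2 = 125^2 = 15625
5^12 = (5^6)^2 = 15625^2 = 244140625

Result: 244140625
Multiplications needed: 4 (4 lines after 5^1)

5^12 = 244140625. Using exponentiation by squaring, this requires 4 multiplications. The key idea: if the exponent is even, square the half-power; if odd, multiply by the base once.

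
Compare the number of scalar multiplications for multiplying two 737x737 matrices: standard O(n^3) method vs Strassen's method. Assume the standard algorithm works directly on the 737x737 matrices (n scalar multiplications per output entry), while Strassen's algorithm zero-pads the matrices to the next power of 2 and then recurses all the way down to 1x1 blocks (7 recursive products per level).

Matrix multiplication for 737x737 matrices:

Strassen's algorithm requires power-of-2 dimensions. Pad 737x737 to 1024x1024 (next power of 2).

Standard algorithm: 737^3 = 400315553 multiplications
Strassen's algorithm: 7^(log2(1024)) = 7^10 = 282475249 multiplications
Savings: 400315553 - 282475249 = 117840304 multiplications

Standard: 400315553 multiplications (737^3). Strassen: 282475249 multiplications (7^10, after padding to 1024x1024). Strassen reduces 8 recursive multiplications to 7 at each level.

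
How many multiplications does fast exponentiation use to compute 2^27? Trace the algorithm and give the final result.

Computing 2^27 by squaring (build up from 2^1; each line after the first costs one multiplication):

2^1 = 2
2^2 = (2^1)^2 = 2^2 = 4
2^3 = 2 * 2^2 = 2 * 4 = 8
2^6 = (2^3)^2 = 8^2 = 64
2^12 = (2^6)^2 = 64^2 = 4096
2^13 = 2 * 2^12 = 2 * 4096 = 8192
2^26 = (2^13)^2 = 8192^2 = 67108864
2^27 = 2 * 2^26 = 2 * 67108864 = 134217728

Result: 134217728
Multiplications needed: 7 (7 lines after 2^1)

2^27 = 134217728. Using exponentiation by squaring, this requires 7 multiplications. The key idea: if the exponent is even, square the half-power; if odd, multiply by the base once.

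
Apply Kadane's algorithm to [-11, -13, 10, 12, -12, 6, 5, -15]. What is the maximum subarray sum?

Using Kadane's algorithm on [-11, -13, 10, 12, -12, 6, 5, -15]:

Scanning through the array:
Position 1 (value -13): max_ending_here = -13, max_so_far = -11
Position 2 (value 10): max_ending_here = 10, max_so_far = 10
Position 3 (value 12): max_ending_here = 22, max_so_far = 22
Position 4 (value -12): max_ending_here = 10, max_so_far = 22
Position 5 (value 6): max_ending_here = 16, max_so_far = 22
Position 6 (value 5): max_ending_here = 21, max_so_far = 22
Position 7 (value -15): max_ending_here = 6, max_so_far = 22

Maximum subarray: [10, 12]
Maximum sum: 22

The maximum subarray is [10, 12] with sum 22. This subarray runs from index 2 to index 3.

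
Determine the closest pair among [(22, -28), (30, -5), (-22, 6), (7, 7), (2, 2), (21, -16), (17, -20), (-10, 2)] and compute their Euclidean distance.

Computing all pairwise distances among 8 points:

d((22, -28), (30, -5)) = 24.3516
d((22, -28), (-22, 6)) = 55.6058
d((22, -28), (7, 7)) = 38.0789
d((22, -28), (2, 2)) = 36.0555
d((22, -28), (21, -16)) = 12.0416
d((22, -28), (17, -20)) = 9.434
d((22, -28), (-10, 2)) = 43.8634
d((30, -5), (-22, 6)) = 53.1507
d((30, -5), (7, 7)) = 25.9422
d((30, -5), (2, 2)) = 28.8617
d((30, -5), (21, -16)) = 14.2127
d((30, -5), (17, -20)) = 19.8494
d((30, -5), (-10, 2)) = 40.6079
d((-22, 6), (7, 7)) = 29.0172
d((-22, 6), (2, 2)) = 24.3311
d((-22, 6), (21, -16)) = 48.3011
d((-22, 6), (17, -20)) = 46.8722
d((-22, 6), (-10, 2)) = 12.6491
d((7, 7), (2, 2)) = 7.0711
d((7, 7), (21, -16)) = 26.9258
d((7, 7), (17, -20)) = 28.7924
d((7, 7), (-10, 2)) = 17.72
d((2, 2), (21, -16)) = 26.1725
d((2, 2), (17, -20)) = 26.6271
d((2, 2), (-10, 2)) = 12.0
d((21, -16), (17, -20)) = 5.6569 <-- minimum
d((21, -16), (-10, 2)) = 35.8469
d((17, -20), (-10, 2)) = 34.8281

Closest pair: (21, -16) and (17, -20) with distance 5.6569

The closest pair is (21, -16) and (17, -20) with Euclidean distance 5.6569. For 8 points, brute-force pairwise comparison is shown above. For large n, the divide-and-conquer algorithm (sort by x, recurse on halves, check the dividing strip) achieves O(n log n).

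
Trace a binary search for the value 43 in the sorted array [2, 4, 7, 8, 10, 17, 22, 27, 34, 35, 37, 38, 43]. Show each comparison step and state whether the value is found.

Binary search for 43 in [2, 4, 7, 8, 10, 17, 22, 27, 34, 35, 37, 38, 43]:

lo=0, hi=12, mid=6, arr[mid]=22 -> 22 < 43, search right half
lo=7, hi=12, mid=9, arr[mid]=35 -> 35 < 43, search right half
lo=10, hi=12, mid=11, arr[mid]=38 -> 38 < 43, search right half
lo=12, hi=12, mid=12, arr[mid]=43 -> Found target at index 12!

Binary search finds 43 at index 12 after 4 comparisons. The search repeatedly halves the search space by comparing with the middle element.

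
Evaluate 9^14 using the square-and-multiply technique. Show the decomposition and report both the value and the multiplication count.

Computing 9^14 by squaring (build up from 9^1; each line after the first costs one multiplication):

9^1 = 9
9^2 = (9^1)^2 = 9^2 = 81
9^3 = 9 * 9^2 = 9 * 81 = 729
9^6 = (9^3)^2 = 729^2 = 531441
9^7 = 9 * 9^6 = 9 * 531441 = 4782969
9^14 = (9^7)^2 = 4782969^2 = 22876792454961

Result: 22876792454961
Multiplications needed: 5 (5 lines after 9^1)

9^14 = 22876792454961. Using exponentiation by squaring, this requires 5 multiplications. The key idea: if the exponent is even, square the half-power; if odd, multiply by the base once.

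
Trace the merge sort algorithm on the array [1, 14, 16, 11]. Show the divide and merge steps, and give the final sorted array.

Merge sort trace:

Split: [1, 14, 16, 11] -> [1, 14] and [16, 11]
  Split: [1, 14] -> [1] and [14]
  Merge: [1] + [14] -> [1, 14]
  Split: [16, 11] -> [16] and [11]
  Merge: [16] + [11] -> [11, 16]
Merge: [1, 14] + [11, 16] -> [1, 11, 14, 16]

Final sorted array: [1, 11, 14, 16]

The merge sort proceeds by recursively splitting the array and merging sorted halves.
After all merges, the sorted array is [1, 11, 14, 16].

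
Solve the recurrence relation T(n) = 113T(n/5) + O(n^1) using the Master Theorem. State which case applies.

Master Theorem for T(n) = 113T(n/5) + O(n^1):

a = 113, b = 5, c = 1
log_b(a) = log_5(113) = 2.9373

Case 1: c = 1 < log_5(113) = 2.9373
T(n) = O(n^(log_5 113))

For T(n) = 113T(n/5) + O(n^1): log_5(113) = 2.9373. This is Case 1 of the Master Theorem (c < log_b(a), work dominated by leaves), giving O(n^(log_5 113)).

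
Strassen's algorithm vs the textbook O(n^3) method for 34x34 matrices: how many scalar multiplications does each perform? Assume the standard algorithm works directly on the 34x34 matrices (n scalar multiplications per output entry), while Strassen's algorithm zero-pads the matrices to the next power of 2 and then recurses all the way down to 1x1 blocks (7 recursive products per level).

Matrix multiplication for 34x34 matrices:

Strassen's algorithm requires power-of-2 dimensions. Pad 34x34 to 64x64 (next power of 2).

Standard algorithm: 34^3 = 39304 multiplications
Strassen's algorithm: 7^(log2(64)) = 7^6 = 117649 multiplications
Difference: 39304 - 117649 = -78345 (Strassen uses MORE here due to padding overhead — for small or just-over-power-of-2 n, padding can outweigh the per-level savings)

Standard: 39304 multiplications (34^3). Strassen: 117649 multiplications (7^6, after padding to 64x64). Strassen reduces 8 recursive multiplications to 7 at each level.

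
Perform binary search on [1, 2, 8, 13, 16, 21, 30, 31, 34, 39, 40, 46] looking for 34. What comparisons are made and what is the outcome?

Binary search for 34 in [1, 2, 8, 13, 16, 21, 30, 31, 34, 39, 40, 46]:

lo=0, hi=11, mid=5, arr[mid]=21 -> 21 < 34, search right half
lo=6, hi=11, mid=8, arr[mid]=34 -> Found target at index 8!

Binary search finds 34 at index 8 after 2 comparisons. The search repeatedly halves the search space by comparing with the middle element.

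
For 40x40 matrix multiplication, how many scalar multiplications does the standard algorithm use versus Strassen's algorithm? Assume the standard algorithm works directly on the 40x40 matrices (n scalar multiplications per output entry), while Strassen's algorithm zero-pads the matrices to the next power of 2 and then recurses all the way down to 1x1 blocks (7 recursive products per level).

Matrix multiplication for 40x40 matrices:

Strassen's algorithm requires power-of-2 dimensions. Pad 40x40 to 64x64 (next power of 2).

Standard algorithm: 40^3 = 64000 multiplications
Strassen's algorithm: 7^(log2(64)) = 7^6 = 117649 multiplications
Difference: 64000 - 117649 = -53649 (Strassen uses MORE here due to padding overhead — for small or just-over-power-of-2 n, padding can outweigh the per-level savings)

Standard: 64000 multiplications (40^3). Strassen: 117649 multiplications (7^6, after padding to 64x64). Strassen reduces 8 recursive multiplications to 7 at each level.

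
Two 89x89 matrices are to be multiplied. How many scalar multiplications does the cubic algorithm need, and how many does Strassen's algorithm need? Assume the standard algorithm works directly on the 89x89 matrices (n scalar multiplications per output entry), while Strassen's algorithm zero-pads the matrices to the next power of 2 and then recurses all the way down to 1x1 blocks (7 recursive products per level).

Matrix multiplication for 89x89 matrices:

Strassen's algorithm requires power-of-2 dimensions. Pad 89x89 to 128x128 (next power of 2).

Standard algorithm: 89^3 = 704969 multiplications
Strassen's algorithm: 7^(log2(128)) = 7^7 = 823543 multiplications
Difference: 704969 - 823543 = -118574 (Strassen uses MORE here due to padding overhead — for small or just-over-power-of-2 n, padding can outweigh the per-level savings)

Standard: 704969 multiplications (89^3). Strassen: 823543 multiplications (7^7, after padding to 128x128). Strassen reduces 8 recursive multiplications to 7 at each level.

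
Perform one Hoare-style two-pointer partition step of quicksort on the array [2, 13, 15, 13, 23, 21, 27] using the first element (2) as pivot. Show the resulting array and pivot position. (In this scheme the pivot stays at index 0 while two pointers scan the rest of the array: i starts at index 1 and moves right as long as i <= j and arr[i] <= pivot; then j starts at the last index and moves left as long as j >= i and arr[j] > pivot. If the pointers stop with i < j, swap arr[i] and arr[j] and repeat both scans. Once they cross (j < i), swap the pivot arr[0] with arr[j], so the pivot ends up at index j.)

Hoare-style two-pointer partition with pivot = 2:

Initial array: [2, 13, 15, 13, 23, 21, 27]

Pointers start at i = 1, j = 6.
i ends at 1, j ends at 0: the pointers have crossed (j < i), so scanning stops.

j = 0, so swapping arr[0] with arr[j] leaves the pivot at position 0: [2, 13, 15, 13, 23, 21, 27]
Pivot position: 0

After partitioning with pivot 2, the array becomes [2, 13, 15, 13, 23, 21, 27]. The pivot is placed at index 0. All elements to the left of the pivot are <= 2, and all elements to the right are > 2.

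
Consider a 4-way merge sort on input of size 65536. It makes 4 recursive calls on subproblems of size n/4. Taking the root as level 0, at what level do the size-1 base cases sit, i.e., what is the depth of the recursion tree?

For divide and conquer with division factor 4:

Problem sizes at each level:
Level 0: 65536
Level 1: 16384
Level 2: 4096
Level 3: 1024
Level 4: 256
Level 5: 64
Level 6: 16
Level 7: 4
Level 8: 1

The root is level 0 and the size-1 base case is level 8 (the tree spans levels 0 through 8, i.e. 9 levels counting the root), so the depth is the number of divisions: log_4(65536) = 8

The recursion tree depth is log_4(65536) = 8. At each level, the problem size is divided by 4, so it takes 8 divisions to reduce to a base case of size 1. The algorithm makes 4 recursive calls at each level.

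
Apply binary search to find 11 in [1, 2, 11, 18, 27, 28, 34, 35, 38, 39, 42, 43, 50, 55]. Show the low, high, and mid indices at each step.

Binary search for 11 in [1, 2, 11, 18, 27, 28, 34, 35, 38, 39, 42, 43, 50, 55]:

lo=0, hi=13, mid=6, arr[mid]=34 -> 34 > 11, search left half
lo=0, hi=5, mid=2, arr[mid]=11 -> Found target at index 2!

Binary search finds 11 at index 2 after 2 comparisons. The search repeatedly halves the search space by comparing with the middle element.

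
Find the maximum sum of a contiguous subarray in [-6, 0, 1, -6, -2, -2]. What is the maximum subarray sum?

Using Kadane's algorithm on [-6, 0, 1, -6, -2, -2]:

Scanning through the array:
Position 1 (value 0): max_ending_here = 0, max_so_far = 0
Position 2 (value 1): max_ending_here = 1, max_so_far = 1
Position 3 (value -6): max_ending_here = -5, max_so_far = 1
Position 4 (value -2): max_ending_here = -2, max_so_far = 1
Position 5 (value -2): max_ending_here = -2, max_so_far = 1

Maximum subarray: [0, 1]
Maximum sum: 1

The maximum subarray is [0, 1] with sum 1. This subarray runs from index 1 to index 2.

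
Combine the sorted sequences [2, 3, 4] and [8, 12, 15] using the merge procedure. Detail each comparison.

Merging process:

Compare 2 vs 8: take 2 from left. Merged: [2]
Compare 3 vs 8: take 3 from left. Merged: [2, 3]
Compare 4 vs 8: take 4 from left. Merged: [2, 3, 4]
Append remaining from right: [8, 12, 15]. Merged: [2, 3, 4, 8, 12, 15]

Final merged array: [2, 3, 4, 8, 12, 15]
Total comparisons: 3

The merged array is [2, 3, 4, 8, 12, 15], requiring 3 comparisons. The merge step runs in O(n) time where n is the total number of elements.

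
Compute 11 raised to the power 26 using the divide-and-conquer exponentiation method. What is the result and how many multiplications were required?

Computing 11^26 by squaring (build up from 11^1; each line after the first costs one multiplication):

11^1 = 11
11^2 = (11^1)^2 = 11^2 = 121
11^3 = 11 * 11^2 = 11 * 121 = 1331
11^6 = (11^3)^2 = 1331^2 = 1771561
11^12 = (11^6)^2 = 1771561^2 = 3138428376721
11^13 = 11 * 11^12 = 11 * 3138428376721 = 34522712143931
11^26 = (11^13)^2 = 34522712143931^2 = 1191817653772720942460132761

Result: 1191817653772720942460132761
Multiplications needed: 6 (6 lines after 11^1)

11^26 = 1191817653772720942460132761. Using exponentiation by squaring, this requires 6 multiplications. The key idea: if the exponent is even, square the half-power; if odd, multiply by the base once.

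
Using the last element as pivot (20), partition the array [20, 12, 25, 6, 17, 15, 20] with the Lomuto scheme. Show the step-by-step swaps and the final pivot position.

Lomuto partition with pivot = 20:

Initial array: [20, 12, 25, 6, 17, 15, 20]

arr[0]=20 <= 20: swap with position 0, array becomes [20, 12, 25, 6, 17, 15, 20]
arr[1]=12 <= 20: swap with position 1, array becomes [20, 12, 25, 6, 17, 15, 20]
arr[2]=25 > 20: no swap
arr[3]=6 <= 20: swap with position 2, array becomes [20, 12, 6, 25, 17, 15, 20]
arr[4]=17 <= 20: swap with position 3, array becomes [20, 12, 6, 17, 25, 15, 20]
arr[5]=15 <= 20: swap with position 4, array becomes [20, 12, 6, 17, 15, 25, 20]

Place pivot at position 5: [20, 12, 6, 17, 15, 20, 25]
Pivot position: 5

After partitioning with pivot 20, the array becomes [20, 12, 6, 17, 15, 20, 25]. The pivot is placed at index 5. All elements to the left of the pivot are <= 20, and all elements to the right are > 20.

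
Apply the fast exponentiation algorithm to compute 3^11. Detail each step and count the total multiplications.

Computing 3^11 by squaring (build up from 3^1; each line after the first costs one multiplication):

3^1 = 3
3^2 = (3^1)^2 = 3^2 = 9
3^4 = (3^2)^2 = 9^2 = 81
3^5 = 3 * 3^4 = 3 * 81 = 243
3^10 = (3^5)^2 = 243^2 = 59049
3^11 = 3 * 3^10 = 3 * 59049 = 177147

Result: 177147
Multiplications needed: 5 (5 lines after 3^1)

3^11 = 177147. Using exponentiation by squaring, this requires 5 multiplications. The key idea: if the exponent is even, square the half-power; if odd, multiply by the base once.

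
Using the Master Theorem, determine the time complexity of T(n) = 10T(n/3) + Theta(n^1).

Master Theorem for T(n) = 10T(n/3) + O(n^1):

a = 10, b = 3, c = 1
log_b(a) = log_3(10) = 2.0959

Case 1: c = 1 < log_3(10) = 2.0959
T(n) = O(n^(log_3 10))

For T(n) = 10T(n/3) + O(n^1): log_3(10) = 2.0959. This is Case 1 of the Master Theorem (c < log_b(a), work dominated by leaves), giving O(n^(log_3 10)).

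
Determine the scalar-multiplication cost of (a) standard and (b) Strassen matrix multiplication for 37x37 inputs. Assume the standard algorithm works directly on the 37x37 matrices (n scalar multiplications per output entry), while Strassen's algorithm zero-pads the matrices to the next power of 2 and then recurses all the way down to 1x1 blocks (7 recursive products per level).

Matrix multiplication for 37x37 matrices:

Strassen's algorithm requires power-of-2 dimensions. Pad 37x37 to 64x64 (next power of 2).

Standard algorithm: 37^3 = 50653 multiplications
Strassen's algorithm: 7^(log2(64)) = 7^6 = 117649 multiplications
Difference: 50653 - 117649 = -66996 (Strassen uses MORE here due to padding overhead — for small or just-over-power-of-2 n, padding can outweigh the per-level savings)

Standard: 50653 multiplications (37^3). Strassen: 117649 multiplications (7^6, after padding to 64x64). Strassen reduces 8 recursive multiplications to 7 at each level.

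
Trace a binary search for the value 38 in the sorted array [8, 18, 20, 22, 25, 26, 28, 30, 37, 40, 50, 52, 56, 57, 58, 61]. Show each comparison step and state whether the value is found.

Binary search for 38 in [8, 18, 20, 22, 25, 26, 28, 30, 37, 40, 50, 52, 56, 57, 58, 61]:

lo=0, hi=15, mid=7, arr[mid]=30 -> 30 < 38, search right half
lo=8, hi=15, mid=11, arr[mid]=52 -> 52 > 38, search left half
lo=8, hi=10, mid=9, arr[mid]=40 -> 40 > 38, search left half
lo=8, hi=8, mid=8, arr[mid]=37 -> 37 < 38, search right half
lo=9 > hi=8, target 38 not found

Binary search determines that 38 is not in the array after 4 comparisons. The search space was exhausted without finding the target.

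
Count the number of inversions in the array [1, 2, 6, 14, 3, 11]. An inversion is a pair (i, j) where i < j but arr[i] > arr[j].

Finding inversions in [1, 2, 6, 14, 3, 11]:

(2, 4): arr[2]=6 > arr[4]=3
(3, 4): arr[3]=14 > arr[4]=3
(3, 5): arr[3]=14 > arr[5]=11

Total inversions: 3

The array has 3 inversion(s): (2,4), (3,4), (3,5). Each pair (i,j) satisfies i < j and arr[i] > arr[j].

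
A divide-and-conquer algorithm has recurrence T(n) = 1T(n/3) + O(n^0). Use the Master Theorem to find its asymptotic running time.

Master Theorem for T(n) = 1T(n/3) + O(n^0):

a = 1, b = 3, c = 0
log_b(a) = log_3(1) = 0.0000

Case 2: c = 0 = log_3(1) = 0.0000
T(n) = O(n^0 log n) = O(log n)

For T(n) = 1T(n/3) + O(n^0): log_3(1) = 0.0000. This is Case 2 of the Master Theorem (c = log_b(a), equal work at all levels), giving O(log n).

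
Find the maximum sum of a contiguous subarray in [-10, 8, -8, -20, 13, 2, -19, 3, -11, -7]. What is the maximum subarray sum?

Using Kadane's algorithm on [-10, 8, -8, -20, 13, 2, -19, 3, -11, -7]:

Scanning through the array:
Position 1 (value 8): max_ending_here = 8, max_so_far = 8
Position 2 (value -8): max_ending_here = 0, max_so_far = 8
Position 3 (value -20): max_ending_here = -20, max_so_far = 8
Position 4 (value 13): max_ending_here = 13, max_so_far = 13
Position 5 (value 2): max_ending_here = 15, max_so_far = 15
Position 6 (value -19): max_ending_here = -4, max_so_far = 15
Position 7 (value 3): max_ending_here = 3, max_so_far = 15
Position 8 (value -11): max_ending_here = -8, max_so_far = 15
Position 9 (value -7): max_ending_here = -7, max_so_far = 15

Maximum subarray: [13, 2]
Maximum sum: 15

The maximum subarray is [13, 2] with sum 15. This subarray runs from index 4 to index 5.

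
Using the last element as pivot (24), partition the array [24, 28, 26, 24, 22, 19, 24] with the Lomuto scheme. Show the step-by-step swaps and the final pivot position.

Lomuto partition with pivot = 24:

Initial array: [24, 28, 26, 24, 22, 19, 24]

arr[0]=24 <= 24: swap with position 0, array becomes [24, 28, 26, 24, 22, 19, 24]
arr[1]=28 > 24: no swap
arr[2]=26 > 24: no swap
arr[3]=24 <= 24: swap with position 1, array becomes [24, 24, 26, 28, 22, 19, 24]
arr[4]=22 <= 24: swap with position 2, array becomes [24, 24, 22, 28, 26, 19, 24]
arr[5]=19 <= 24: swap with position 3, array becomes [24, 24, 22, 19, 26, 28, 24]

Place pivot at position 4: [24, 24, 22, 19, 24, 28, 26]
Pivot position: 4

After partitioning with pivot 24, the array becomes [24, 24, 22, 19, 24, 28, 26]. The pivot is placed at index 4. All elements to the left of the pivot are <= 24, and all elements to the right are > 24.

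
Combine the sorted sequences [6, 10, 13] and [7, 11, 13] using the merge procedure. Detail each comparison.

Merging process:

Compare 6 vs 7: take 6 from left. Merged: [6]
Compare 10 vs 7: take 7 from right. Merged: [6, 7]
Compare 10 vs 11: take 10 from left. Merged: [6, 7, 10]
Compare 13 vs 11: take 11 from right. Merged: [6, 7, 10, 11]
Compare 13 vs 13: take 13 from left. Merged: [6, 7, 10, 11, 13]
Append remaining from right: [13]. Merged: [6, 7, 10, 11, 13, 13]

Final merged array: [6, 7, 10, 11, 13, 13]
Total comparisons: 5

The merged array is [6, 7, 10, 11, 13, 13], requiring 5 comparisons. The merge step runs in O(n) time where n is the total number of elements.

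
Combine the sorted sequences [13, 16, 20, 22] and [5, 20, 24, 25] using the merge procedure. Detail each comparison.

Merging process:

Compare 13 vs 5: take 5 from right. Merged: [5]
Compare 13 vs 20: take 13 from left. Merged: [5, 13]
Compare 16 vs 20: take 16 from left. Merged: [5, 13, 16]
Compare 20 vs 20: take 20 from left. Merged: [5, 13, 16, 20]
Compare 22 vs 20: take 20 from right. Merged: [5, 13, 16, 20, 20]
Compare 22 vs 24: take 22 from left. Merged: [5, 13, 16, 20, 20, 22]
Append remaining from right: [24, 25]. Merged: [5, 13, 16, 20, 20, 22, 24, 25]

Final merged array: [5, 13, 16, 20, 20, 22, 24, 25]
Total comparisons: 6

The merged array is [5, 13, 16, 20, 20, 22, 24, 25], requiring 6 comparisons. The merge step runs in O(n) time where n is the total number of elements.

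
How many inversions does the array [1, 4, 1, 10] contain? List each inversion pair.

Finding inversions in [1, 4, 1, 10]:

(1, 2): arr[1]=4 > arr[2]=1

Total inversions: 1

The array has 1 inversion(s): (1,2). Each pair (i,j) satisfies i < j and arr[i] > arr[j].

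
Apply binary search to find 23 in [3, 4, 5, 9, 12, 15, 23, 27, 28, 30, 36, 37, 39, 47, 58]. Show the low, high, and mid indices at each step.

Binary search for 23 in [3, 4, 5, 9, 12, 15, 23, 27, 28, 30, 36, 37, 39, 47, 58]:

lo=0, hi=14, mid=7, arr[mid]=27 -> 27 > 23, search left half
lo=0, hi=6, mid=3, arr[mid]=9 -> 9 < 23, search right half
lo=4, hi=6, mid=5, arr[mid]=15 -> 15 < 23, search right half
lo=6, hi=6, mid=6, arr[mid]=23 -> Found target at index 6!

Binary search finds 23 at index 6 after 4 comparisons. The search repeatedly halves the search space by comparing with the middle element.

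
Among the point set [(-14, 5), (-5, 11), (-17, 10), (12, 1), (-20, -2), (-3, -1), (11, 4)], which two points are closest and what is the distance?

Computing all pairwise distances among 7 points:

d((-14, 5), (-5, 11)) = 10.8167
d((-14, 5), (-17, 10)) = 5.831
d((-14, 5), (12, 1)) = 26.3059
d((-14, 5), (-20, -2)) = 9.2195
d((-14, 5), (-3, -1)) = 12.53
d((-14, 5), (11, 4)) = 25.02
d((-5, 11), (-17, 10)) = 12.0416
d((-5, 11), (12, 1)) = 19.7231
d((-5, 11), (-20, -2)) = 19.8494
d((-5, 11), (-3, -1)) = 12.1655
d((-5, 11), (11, 4)) = 17.4642
d((-17, 10), (12, 1)) = 30.3645
d((-17, 10), (-20, -2)) = 12.3693
d((-17, 10), (-3, -1)) = 17.8045
d((-17, 10), (11, 4)) = 28.6356
d((12, 1), (-20, -2)) = 32.1403
d((12, 1), (-3, -1)) = 15.1327
d((12, 1), (11, 4)) = 3.1623 <-- minimum
d((-20, -2), (-3, -1)) = 17.0294
d((-20, -2), (11, 4)) = 31.5753
d((-3, -1), (11, 4)) = 14.8661

Closest pair: (12, 1) and (11, 4) with distance 3.1623

The closest pair is (12, 1) and (11, 4) with Euclidean distance 3.1623. For 7 points, brute-force pairwise comparison is shown above. For large n, the divide-and-conquer algorithm (sort by x, recurse on halves, check the dividing strip) achieves O(n log n).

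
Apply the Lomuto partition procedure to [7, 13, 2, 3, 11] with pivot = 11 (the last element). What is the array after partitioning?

Lomuto partition with pivot = 11:

Initial array: [7, 13, 2, 3, 11]

arr[0]=7 <= 11: swap with position 0, array becomes [7, 13, 2, 3, 11]
arr[1]=13 > 11: no swap
arr[2]=2 <= 11: swap with position 1, array becomes [7, 2, 13, 3, 11]
arr[3]=3 <= 11: swap with position 2, array becomes [7, 2, 3, 13, 11]

Place pivot at position 3: [7, 2, 3, 11, 13]
Pivot position: 3

After partitioning with pivot 11, the array becomes [7, 2, 3, 11, 13]. The pivot is placed at index 3. All elements to the left of the pivot are <= 11, and all elements to the right are > 11.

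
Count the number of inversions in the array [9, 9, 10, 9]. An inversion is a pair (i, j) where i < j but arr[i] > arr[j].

Finding inversions in [9, 9, 10, 9]:

(2, 3): arr[2]=10 > arr[3]=9

Total inversions: 1

The array has 1 inversion(s): (2,3). Each pair (i,j) satisfies i < j and arr[i] > arr[j].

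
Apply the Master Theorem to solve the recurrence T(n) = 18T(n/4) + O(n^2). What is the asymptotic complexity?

Master Theorem for T(n) = 18T(n/4) + O(n^2):

a = 18, b = 4, c = 2
log_b(a) = log_4(18) = 2.0850

Case 1: c = 2 < log_4(18) = 2.0850
T(n) = O(n^(log_4 18))

For T(n) = 18T(n/4) + O(n^2): log_4(18) = 2.0850. This is Case 1 of the Master Theorem (c < log_b(a), work dominated by leaves), giving O(n^(log_4 18)).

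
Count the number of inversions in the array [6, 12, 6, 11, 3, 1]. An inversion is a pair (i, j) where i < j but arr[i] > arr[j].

Finding inversions in [6, 12, 6, 11, 3, 1]:

(0, 4): arr[0]=6 > arr[4]=3
(0, 5): arr[0]=6 > arr[5]=1
(1, 2): arr[1]=12 > arr[2]=6
(1, 3): arr[1]=12 > arr[3]=11
(1, 4): arr[1]=12 > arr[4]=3
(1, 5): arr[1]=12 > arr[5]=1
(2, 4): arr[2]=6 > arr[4]=3
(2, 5): arr[2]=6 > arr[5]=1
(3, 4): arr[3]=11 > arr[4]=3
(3, 5): arr[3]=11 > arr[5]=1
(4, 5): arr[4]=3 > arr[5]=1

Total inversions: 11

The array has 11 inversion(s): (0,4), (0,5), (1,2), (1,3), (1,4), (1,5), (2,4), (2,5), (3,4), (3,5), (4,5). Each pair (i,j) satisfies i < j and arr[i] > arr[j].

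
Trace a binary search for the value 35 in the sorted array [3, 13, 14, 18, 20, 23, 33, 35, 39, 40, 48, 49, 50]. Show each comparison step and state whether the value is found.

Binary search for 35 in [3, 13, 14, 18, 20, 23, 33, 35, 39, 40, 48, 49, 50]:

lo=0, hi=12, mid=6, arr[mid]=33 -> 33 < 35, search right half
lo=7, hi=12, mid=9, arr[mid]=40 -> 40 > 35, search left half
lo=7, hi=8, mid=7, arr[mid]=35 -> Found target at index 7!

Binary search finds 35 at index 7 after 3 comparisons. The search repeatedly halves the search space by comparing with the middle element.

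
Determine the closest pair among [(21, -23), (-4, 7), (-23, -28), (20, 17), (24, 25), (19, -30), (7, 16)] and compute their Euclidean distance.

Computing all pairwise distances among 7 points:

d((21, -23), (-4, 7)) = 39.0512
d((21, -23), (-23, -28)) = 44.2832
d((21, -23), (20, 17)) = 40.0125
d((21, -23), (24, 25)) = 48.0937
d((21, -23), (19, -30)) = 7.2801 <-- minimum
d((21, -23), (7, 16)) = 41.4367
d((-4, 7), (-23, -28)) = 39.8246
d((-4, 7), (20, 17)) = 26.0
d((-4, 7), (24, 25)) = 33.2866
d((-4, 7), (19, -30)) = 43.566
d((-4, 7), (7, 16)) = 14.2127
d((-23, -28), (20, 17)) = 62.2415
d((-23, -28), (24, 25)) = 70.8378
d((-23, -28), (19, -30)) = 42.0476
d((-23, -28), (7, 16)) = 53.2541
d((20, 17), (24, 25)) = 8.9443
d((20, 17), (19, -30)) = 47.0106
d((20, 17), (7, 16)) = 13.0384
d((24, 25), (19, -30)) = 55.2268
d((24, 25), (7, 16)) = 19.2354
d((19, -30), (7, 16)) = 47.5395

Closest pair: (21, -23) and (19, -30) with distance 7.2801

The closest pair is (21, -23) and (19, -30) with Euclidean distance 7.2801. For 7 points, brute-force pairwise comparison is shown above. For large n, the divide-and-conquer algorithm (sort by x, recurse on halves, check the dividing strip) achieves O(n log n).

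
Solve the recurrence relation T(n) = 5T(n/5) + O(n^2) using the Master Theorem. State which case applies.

Master Theorem for T(n) = 5T(n/5) + O(n^2):

a = 5, b = 5, c = 2
log_b(a) = log_5(5) = 1.0000

Case 3: c = 2 > log_5(5) = 1.0000
T(n) = O(n^2) = O(n^2)

For T(n) = 5T(n/5) + O(n^2): log_5(5) = 1.0000. This is Case 3 of the Master Theorem (c > log_b(a), work dominated by root), giving O(n^2).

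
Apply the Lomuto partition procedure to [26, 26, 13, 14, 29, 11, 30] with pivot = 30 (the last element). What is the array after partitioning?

Lomuto partition with pivot = 30:

Initial array: [26, 26, 13, 14, 29, 11, 30]

arr[0]=26 <= 30: swap with position 0, array becomes [26, 26, 13, 14, 29, 11, 30]
arr[1]=26 <= 30: swap with position 1, array becomes [26, 26, 13, 14, 29, 11, 30]
arr[2]=13 <= 30: swap with position 2, array becomes [26, 26, 13, 14, 29, 11, 30]
arr[3]=14 <= 30: swap with position 3, array becomes [26, 26, 13, 14, 29, 11, 30]
arr[4]=29 <= 30: swap with position 4, array becomes [26, 26, 13, 14, 29, 11, 30]
arr[5]=11 <= 30: swap with position 5, array becomes [26, 26, 13, 14, 29, 11, 30]

Place pivot at position 6: [26, 26, 13, 14, 29, 11, 30]
Pivot position: 6

After partitioning with pivot 30, the array becomes [26, 26, 13, 14, 29, 11, 30]. The pivot is placed at index 6. All elements to the left of the pivot are <= 30, and all elements to the right are > 30.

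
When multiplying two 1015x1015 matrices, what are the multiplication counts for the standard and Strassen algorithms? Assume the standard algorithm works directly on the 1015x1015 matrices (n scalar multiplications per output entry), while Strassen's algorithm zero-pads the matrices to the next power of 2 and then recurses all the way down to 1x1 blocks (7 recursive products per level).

Matrix multiplication for 1015x1015 matrices:

Strassen's algorithm requires power-of-2 dimensions. Pad 1015x1015 to 1024x1024 (next power of 2).

Standard algorithm: 1015^3 = 1045678375 multiplications
Strassen's algorithm: 7^(log2(1024)) = 7^10 = 282475249 multiplications
Savings: 1045678375 - 282475249 = 763203126 multiplications

Standard: 1045678375 multiplications (1015^3). Strassen: 282475249 multiplications (7^10, after padding to 1024x1024). Strassen reduces 8 recursive multiplications to 7 at each level.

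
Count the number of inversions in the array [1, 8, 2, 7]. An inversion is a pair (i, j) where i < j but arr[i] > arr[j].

Finding inversions in [1, 8, 2, 7]:

(1, 2): arr[1]=8 > arr[2]=2
(1, 3): arr[1]=8 > arr[3]=7

Total inversions: 2

The array has 2 inversion(s): (1,2), (1,3). Each pair (i,j) satisfies i < j and arr[i] > arr[j].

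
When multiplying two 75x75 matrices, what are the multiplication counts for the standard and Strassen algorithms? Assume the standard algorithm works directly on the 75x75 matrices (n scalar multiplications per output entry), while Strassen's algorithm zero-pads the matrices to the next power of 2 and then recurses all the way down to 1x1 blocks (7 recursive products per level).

Matrix multiplication for 75x75 matrices:

Strassen's algorithm requires power-of-2 dimensions. Pad 75x75 to 128x128 (next power of 2).

Standard algorithm: 75^3 = 421875 multiplications
Strassen's algorithm: 7^(log2(128)) = 7^7 = 823543 multiplications
Difference: 421875 - 823543 = -401668 (Strassen uses MORE here due to padding overhead — for small or just-over-power-of-2 n, padding can outweigh the per-level savings)

Standard: 421875 multiplications (75^3). Strassen: 823543 multiplications (7^7, after padding to 128x128). Strassen reduces 8 recursive multiplications to 7 at each level.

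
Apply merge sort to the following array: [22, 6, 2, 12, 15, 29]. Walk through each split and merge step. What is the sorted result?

Merge sort trace:

Split: [22, 6, 2, 12, 15, 29] -> [22, 6, 2] and [12, 15, 29]
  Split: [22, 6, 2] -> [22] and [6, 2]
    Split: [6, 2] -> [6] and [2]
    Merge: [6] + [2] -> [2, 6]
  Merge: [22] + [2, 6] -> [2, 6, 22]
  Split: [12, 15, 29] -> [12] and [15, 29]
    Split: [15, 29] -> [15] and [29]
    Merge: [15] + [29] -> [15, 29]
  Merge: [12] + [15, 29] -> [12, 15, 29]
Merge: [2, 6, 22] + [12, 15, 29] -> [2, 6, 12, 15, 22, 29]

Final sorted array: [2, 6, 12, 15, 22, 29]

The merge sort proceeds by recursively splitting the array and merging sorted halves.
After all merges, the sorted array is [2, 6, 12, 15, 22, 29].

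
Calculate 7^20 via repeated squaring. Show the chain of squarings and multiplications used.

Computing 7^20 by squaring (build up from 7^1; each line after the first costs one multiplication):

7^1 = 7
7^2 = (7^1)^2 = 7^2 = 49
7^4 = (7^2)^2 = 49^2 = 2401
7^5 = 7 * 7^4 = 7 * 2401 = 16807
7^10 = (7^5)^2 = 16807^2 = 282475249
7^20 = (7^10)^2 = 282475249^2 = 79792266297612001

Result: 79792266297612001
Multiplications needed: 5 (5 lines after 7^1)

7^20 = 79792266297612001. Using exponentiation by squaring, this requires 5 multiplications. The key idea: if the exponent is even, square the half-power; if odd, multiply by the base once.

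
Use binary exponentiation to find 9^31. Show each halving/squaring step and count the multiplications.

Computing 9^31 by squaring (build up from 9^1; each line after the first costs one multiplication):

9^1 = 9
9^2 = (9^1)^2 = 9^2 = 81
9^3 = 9 * 9^2 = 9 * 81 = 729
9^6 = (9^3)^2 = 729^2 = 531441
9^7 = 9 * 9^6 = 9 * 531441 = 4782969
9^14 = (9^7)^2 = 4782969^2 = 22876792454961
9^15 = 9 * 9^14 = 9 * 22876792454961 = 205891132094649
9^30 = (9^15)^2 = 205891132094649^2 = 42391158275216203514294433201
9^31 = 9 * 9^30 = 9 * 42391158275216203514294433201 = 381520424476945831628649898809

Result: 381520424476945831628649898809
Multiplications needed: 8 (8 lines after 9^1)

9^31 = 381520424476945831628649898809. Using exponentiation by squaring, this requires 8 multiplications. The key idea: if the exponent is even, square the half-power; if odd, multiply by the base once.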